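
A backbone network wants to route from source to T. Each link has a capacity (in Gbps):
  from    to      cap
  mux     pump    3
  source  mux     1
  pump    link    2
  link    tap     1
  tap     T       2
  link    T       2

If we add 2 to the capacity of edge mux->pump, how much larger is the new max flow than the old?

Original max flow = 1.
Edge mux->pump does not cross the min cut (source side {source}), so extra capacity there cannot help.
New max flow = 1. Increase = 0.

0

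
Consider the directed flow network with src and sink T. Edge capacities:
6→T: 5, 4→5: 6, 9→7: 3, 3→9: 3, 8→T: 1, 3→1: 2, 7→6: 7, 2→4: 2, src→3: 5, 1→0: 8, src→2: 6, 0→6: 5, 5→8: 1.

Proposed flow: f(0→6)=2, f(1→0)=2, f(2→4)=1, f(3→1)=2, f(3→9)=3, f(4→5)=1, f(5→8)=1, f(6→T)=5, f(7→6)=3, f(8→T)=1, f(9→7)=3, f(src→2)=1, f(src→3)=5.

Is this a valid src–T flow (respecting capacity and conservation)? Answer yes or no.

Yes

Every edge has 0 ≤ f(e) ≤ cap(e).
At each intermediate node, inflow equals outflow.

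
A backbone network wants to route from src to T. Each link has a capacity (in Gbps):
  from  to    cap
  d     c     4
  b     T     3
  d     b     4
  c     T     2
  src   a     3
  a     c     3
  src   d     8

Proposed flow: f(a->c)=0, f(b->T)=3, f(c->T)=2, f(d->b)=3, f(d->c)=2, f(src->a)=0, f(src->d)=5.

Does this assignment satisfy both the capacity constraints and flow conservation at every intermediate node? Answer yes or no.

Every edge has 0 ≤ f(e) ≤ cap(e).
At each intermediate node, inflow equals outflow.

Yes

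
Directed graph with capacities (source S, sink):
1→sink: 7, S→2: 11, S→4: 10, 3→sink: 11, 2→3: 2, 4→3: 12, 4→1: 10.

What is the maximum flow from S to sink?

12

Augment S→2→3→sink: bottleneck 2. Total 2.
Augment S→4→3→sink: bottleneck 9. Total 11.
Augment S→4→1→sink: bottleneck 1. Total 12.
No augmenting path remains in the residual graph.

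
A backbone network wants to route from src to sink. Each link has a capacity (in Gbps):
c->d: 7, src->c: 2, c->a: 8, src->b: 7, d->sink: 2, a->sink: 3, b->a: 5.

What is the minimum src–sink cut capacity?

Max flow = 5 (via 2 augmenting paths).
In the residual at optimum, the set reachable from src is {a, b, src}.
Cut edges: src->c (cap 2), a->sink (cap 3). Sum = 5.

5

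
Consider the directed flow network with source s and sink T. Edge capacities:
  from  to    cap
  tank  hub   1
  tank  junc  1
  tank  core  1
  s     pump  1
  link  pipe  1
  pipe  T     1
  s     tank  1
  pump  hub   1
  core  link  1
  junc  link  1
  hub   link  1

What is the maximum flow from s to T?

1

Augment s->pump->hub->link->pipe->T: bottleneck 1. Total 1.
No augmenting path remains in the residual graph.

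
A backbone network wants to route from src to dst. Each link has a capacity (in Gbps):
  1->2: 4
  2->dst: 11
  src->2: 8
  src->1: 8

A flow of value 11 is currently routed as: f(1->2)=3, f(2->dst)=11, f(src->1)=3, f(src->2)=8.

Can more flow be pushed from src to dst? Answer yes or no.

No

Residual reachable from src: {1, 2, src}; dst is not reachable.
Saturated cut: 2->dst with total capacity 11 = current flow value. Flow is maximum.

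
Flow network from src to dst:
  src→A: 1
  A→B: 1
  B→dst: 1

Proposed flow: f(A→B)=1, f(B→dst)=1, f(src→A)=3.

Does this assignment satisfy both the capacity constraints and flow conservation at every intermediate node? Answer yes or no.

No

Capacity violated on src→A: flow 3 > capacity 1.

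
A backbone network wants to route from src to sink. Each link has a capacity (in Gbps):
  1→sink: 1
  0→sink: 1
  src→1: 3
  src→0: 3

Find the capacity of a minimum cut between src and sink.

Max flow = 2 (via 2 augmenting paths).
In the residual at optimum, the set reachable from src is {0, 1, src}.
Cut edges: 0→sink (cap 1), 1→sink (cap 1). Sum = 2.

2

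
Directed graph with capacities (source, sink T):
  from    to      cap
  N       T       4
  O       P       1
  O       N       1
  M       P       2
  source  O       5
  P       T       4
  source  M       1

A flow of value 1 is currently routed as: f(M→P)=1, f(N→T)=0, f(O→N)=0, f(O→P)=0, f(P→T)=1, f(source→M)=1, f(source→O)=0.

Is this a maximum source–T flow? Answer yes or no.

Residual path source→O→P→T has bottleneck 1 > 0.
Pushing 1 along it raises the flow to 2, so the given flow is not maximum.

No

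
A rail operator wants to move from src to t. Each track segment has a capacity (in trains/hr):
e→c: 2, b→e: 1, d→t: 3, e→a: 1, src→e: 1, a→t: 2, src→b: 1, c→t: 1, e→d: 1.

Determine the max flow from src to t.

2

Augment src→e→d→t: bottleneck 1. Total 1.
Augment src→b→e→a→t: bottleneck 1. Total 2.
No augmenting path remains in the residual graph.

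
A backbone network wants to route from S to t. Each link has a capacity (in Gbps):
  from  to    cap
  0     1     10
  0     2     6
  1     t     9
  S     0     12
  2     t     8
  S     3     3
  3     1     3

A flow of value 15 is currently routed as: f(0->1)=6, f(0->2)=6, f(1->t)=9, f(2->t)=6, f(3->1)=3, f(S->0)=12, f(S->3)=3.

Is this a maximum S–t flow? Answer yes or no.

Yes

Residual reachable from S: {S}; t is not reachable.
Saturated cut: S->3, S->0 with total capacity 15 = current flow value. Flow is maximum.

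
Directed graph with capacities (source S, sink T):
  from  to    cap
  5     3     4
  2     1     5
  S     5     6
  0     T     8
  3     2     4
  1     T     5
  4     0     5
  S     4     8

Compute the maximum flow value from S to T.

Augment S->4->0->T: bottleneck 5. Total 5.
Augment S->5->3->2->1->T: bottleneck 4. Total 9.
No augmenting path remains in the residual graph.

9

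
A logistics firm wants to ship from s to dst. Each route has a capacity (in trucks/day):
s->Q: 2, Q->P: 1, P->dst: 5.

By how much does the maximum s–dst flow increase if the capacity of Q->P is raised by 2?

Original max flow = 1.
After raising cap(Q->P), augmenting paths through that edge carry 1 more unit.
New max flow = 2. Increase = 1.

1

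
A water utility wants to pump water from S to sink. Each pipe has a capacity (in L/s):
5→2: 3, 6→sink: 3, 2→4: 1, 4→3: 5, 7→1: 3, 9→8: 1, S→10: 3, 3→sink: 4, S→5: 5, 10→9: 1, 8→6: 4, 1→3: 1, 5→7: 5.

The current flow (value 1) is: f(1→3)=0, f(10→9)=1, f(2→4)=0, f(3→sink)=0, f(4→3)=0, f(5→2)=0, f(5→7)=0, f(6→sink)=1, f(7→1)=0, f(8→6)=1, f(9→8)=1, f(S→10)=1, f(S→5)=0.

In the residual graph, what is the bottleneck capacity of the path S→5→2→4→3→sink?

Residual capacities along the path: S→5: 5, 5→2: 3, 2→4: 1, 4→3: 5, 3→sink: 4.
Minimum is 1.

1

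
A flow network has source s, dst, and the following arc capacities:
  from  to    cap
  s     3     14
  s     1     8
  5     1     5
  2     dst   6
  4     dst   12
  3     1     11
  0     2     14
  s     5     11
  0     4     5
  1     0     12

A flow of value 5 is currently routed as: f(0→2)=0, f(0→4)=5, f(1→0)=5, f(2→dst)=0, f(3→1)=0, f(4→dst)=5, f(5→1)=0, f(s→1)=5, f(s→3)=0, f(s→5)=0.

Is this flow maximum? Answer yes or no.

No

Residual path s→1→0→2→dst has bottleneck 3 > 0.
Pushing 3 along it raises the flow to 8, so the given flow is not maximum.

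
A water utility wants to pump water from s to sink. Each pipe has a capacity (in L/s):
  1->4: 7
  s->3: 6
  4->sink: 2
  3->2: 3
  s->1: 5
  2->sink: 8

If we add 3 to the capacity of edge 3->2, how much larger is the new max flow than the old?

Original max flow = 5.
After raising cap(3->2), augmenting paths through that edge carry 3 more units.
New max flow = 8. Increase = 3.

3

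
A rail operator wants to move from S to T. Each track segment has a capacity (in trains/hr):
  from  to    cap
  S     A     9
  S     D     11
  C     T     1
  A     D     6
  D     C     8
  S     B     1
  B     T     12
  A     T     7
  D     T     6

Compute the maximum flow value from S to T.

15

Augment S→B→T: bottleneck 1. Total 1.
Augment S→A→T: bottleneck 7. Total 8.
Augment S→D→T: bottleneck 6. Total 14.
Augment S→D→C→T: bottleneck 1. Total 15.
No augmenting path remains in the residual graph.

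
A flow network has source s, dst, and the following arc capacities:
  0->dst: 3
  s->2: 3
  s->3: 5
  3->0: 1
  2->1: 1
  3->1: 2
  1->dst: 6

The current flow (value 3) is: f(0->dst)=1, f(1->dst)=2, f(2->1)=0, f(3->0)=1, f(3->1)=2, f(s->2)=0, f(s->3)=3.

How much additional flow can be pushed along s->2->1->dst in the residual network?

1

Residual capacities along the path: s->2: 3, 2->1: 1, 1->dst: 4.
Minimum is 1.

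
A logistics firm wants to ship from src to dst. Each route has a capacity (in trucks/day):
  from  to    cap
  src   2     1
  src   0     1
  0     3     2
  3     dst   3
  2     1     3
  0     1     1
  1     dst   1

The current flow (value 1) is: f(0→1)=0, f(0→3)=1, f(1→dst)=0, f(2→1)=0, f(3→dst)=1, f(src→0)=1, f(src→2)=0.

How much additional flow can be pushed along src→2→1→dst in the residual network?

Residual capacities along the path: src→2: 1, 2→1: 3, 1→dst: 1.
Minimum is 1.

1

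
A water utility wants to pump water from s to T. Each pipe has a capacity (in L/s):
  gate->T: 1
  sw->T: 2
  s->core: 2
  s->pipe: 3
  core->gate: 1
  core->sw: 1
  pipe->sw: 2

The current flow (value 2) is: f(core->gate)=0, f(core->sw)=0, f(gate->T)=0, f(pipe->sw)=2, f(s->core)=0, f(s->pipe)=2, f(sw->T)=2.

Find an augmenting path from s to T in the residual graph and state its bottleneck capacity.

s->core->gate->T, bottleneck 1

Residual along s->core->gate->T: s->core: 2, core->gate: 1, gate->T: 1.
Bottleneck = min = 1.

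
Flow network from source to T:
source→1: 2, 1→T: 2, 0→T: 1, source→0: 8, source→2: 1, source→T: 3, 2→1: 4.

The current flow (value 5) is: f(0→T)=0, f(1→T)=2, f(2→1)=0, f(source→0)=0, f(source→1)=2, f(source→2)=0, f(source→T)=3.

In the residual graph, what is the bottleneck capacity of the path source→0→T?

Residual capacities along the path: source→0: 8, 0→T: 1.
Minimum is 1.

1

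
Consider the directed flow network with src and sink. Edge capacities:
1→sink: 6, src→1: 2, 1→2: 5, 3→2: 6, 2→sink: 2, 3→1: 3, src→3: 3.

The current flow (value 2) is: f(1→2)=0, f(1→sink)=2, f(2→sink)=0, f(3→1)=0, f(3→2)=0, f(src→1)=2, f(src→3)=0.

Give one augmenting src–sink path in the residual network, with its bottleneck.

src→3→1→sink, bottleneck 3

Residual along src→3→1→sink: src→3: 3, 3→1: 3, 1→sink: 4.
Bottleneck = min = 3.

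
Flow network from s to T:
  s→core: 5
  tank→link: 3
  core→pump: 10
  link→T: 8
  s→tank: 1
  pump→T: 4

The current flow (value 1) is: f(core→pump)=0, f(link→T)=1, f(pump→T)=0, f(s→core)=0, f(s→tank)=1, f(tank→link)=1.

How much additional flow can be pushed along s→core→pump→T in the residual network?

Residual capacities along the path: s→core: 5, core→pump: 10, pump→T: 4.
Minimum is 4.

4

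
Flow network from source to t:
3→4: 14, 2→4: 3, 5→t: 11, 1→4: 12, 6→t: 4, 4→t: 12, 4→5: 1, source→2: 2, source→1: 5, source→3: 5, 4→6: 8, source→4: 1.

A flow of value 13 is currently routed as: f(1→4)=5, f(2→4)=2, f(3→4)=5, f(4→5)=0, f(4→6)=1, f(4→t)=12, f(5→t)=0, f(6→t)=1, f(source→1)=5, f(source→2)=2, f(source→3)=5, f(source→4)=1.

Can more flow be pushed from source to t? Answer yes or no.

No

Residual reachable from source: {source}; t is not reachable.
Saturated cut: source→3, source→2, source→1, source→4 with total capacity 13 = current flow value. Flow is maximum.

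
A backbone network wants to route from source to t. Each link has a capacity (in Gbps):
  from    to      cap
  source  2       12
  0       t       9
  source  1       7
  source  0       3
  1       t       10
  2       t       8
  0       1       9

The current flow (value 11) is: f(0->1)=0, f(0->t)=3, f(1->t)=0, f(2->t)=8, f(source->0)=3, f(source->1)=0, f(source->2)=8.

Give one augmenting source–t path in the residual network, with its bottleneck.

source->1->t, bottleneck 7

Residual along source->1->t: source->1: 7, 1->t: 10.
Bottleneck = min = 7.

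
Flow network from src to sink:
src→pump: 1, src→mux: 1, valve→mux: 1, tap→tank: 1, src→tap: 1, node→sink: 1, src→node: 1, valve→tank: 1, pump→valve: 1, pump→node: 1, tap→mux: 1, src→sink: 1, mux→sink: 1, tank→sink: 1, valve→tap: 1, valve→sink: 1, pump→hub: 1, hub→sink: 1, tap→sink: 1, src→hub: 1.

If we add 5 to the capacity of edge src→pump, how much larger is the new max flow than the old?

0

Original max flow = 6.
Even with extra capacity on src→pump, another cut of capacity 6 remains binding.
New max flow = 6. Increase = 0.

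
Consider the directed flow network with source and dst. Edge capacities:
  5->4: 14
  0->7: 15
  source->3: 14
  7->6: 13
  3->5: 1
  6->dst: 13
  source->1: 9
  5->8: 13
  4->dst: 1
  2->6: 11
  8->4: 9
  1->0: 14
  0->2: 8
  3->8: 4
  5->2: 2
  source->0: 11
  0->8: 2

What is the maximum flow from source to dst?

14

Augment source->3->5->4->dst: bottleneck 1. Total 1.
Augment source->0->2->6->dst: bottleneck 8. Total 9.
Augment source->0->7->6->dst: bottleneck 3. Total 12.
Augment source->1->0->7->6->dst: bottleneck 2. Total 14.
No augmenting path remains in the residual graph.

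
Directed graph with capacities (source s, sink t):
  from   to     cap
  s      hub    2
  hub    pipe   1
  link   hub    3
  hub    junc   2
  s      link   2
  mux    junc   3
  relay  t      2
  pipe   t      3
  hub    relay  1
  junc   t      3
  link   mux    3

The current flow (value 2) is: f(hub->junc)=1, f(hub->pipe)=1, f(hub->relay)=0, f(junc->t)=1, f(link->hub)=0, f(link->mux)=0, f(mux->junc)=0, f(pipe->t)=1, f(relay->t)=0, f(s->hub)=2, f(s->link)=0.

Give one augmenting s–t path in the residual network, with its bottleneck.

Residual along s->link->mux->junc->t: s->link: 2, link->mux: 3, mux->junc: 3, junc->t: 2.
Bottleneck = min = 2.

s->link->mux->junc->t, bottleneck 2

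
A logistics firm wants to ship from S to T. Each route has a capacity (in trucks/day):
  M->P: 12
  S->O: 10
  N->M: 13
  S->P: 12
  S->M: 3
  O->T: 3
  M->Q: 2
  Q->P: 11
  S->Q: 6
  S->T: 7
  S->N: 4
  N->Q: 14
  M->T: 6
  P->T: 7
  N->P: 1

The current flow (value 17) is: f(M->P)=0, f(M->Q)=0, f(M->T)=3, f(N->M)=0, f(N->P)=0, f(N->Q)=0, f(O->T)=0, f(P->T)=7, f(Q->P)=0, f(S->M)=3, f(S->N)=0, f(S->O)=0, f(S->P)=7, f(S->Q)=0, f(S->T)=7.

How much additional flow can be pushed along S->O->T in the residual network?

3

Residual capacities along the path: S->O: 10, O->T: 3.
Minimum is 3.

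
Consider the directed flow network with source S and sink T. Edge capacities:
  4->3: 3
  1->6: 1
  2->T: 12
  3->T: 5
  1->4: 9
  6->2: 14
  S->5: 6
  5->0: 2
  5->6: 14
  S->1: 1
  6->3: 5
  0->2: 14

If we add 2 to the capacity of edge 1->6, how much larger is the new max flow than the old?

Original max flow = 7.
Edge 1->6 does not cross the min cut (source side {S}), so extra capacity there cannot help.
New max flow = 7. Increase = 0.

0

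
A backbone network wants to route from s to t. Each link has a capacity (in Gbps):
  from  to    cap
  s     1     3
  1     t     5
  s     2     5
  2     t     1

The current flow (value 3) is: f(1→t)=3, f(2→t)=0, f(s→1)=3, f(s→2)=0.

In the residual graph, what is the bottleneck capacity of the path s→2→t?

1

Residual capacities along the path: s→2: 5, 2→t: 1.
Minimum is 1.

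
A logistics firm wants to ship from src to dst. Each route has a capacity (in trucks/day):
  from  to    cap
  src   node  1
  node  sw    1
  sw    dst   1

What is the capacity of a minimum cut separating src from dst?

1

Max flow = 1 (via 1 augmenting path).
In the residual at optimum, the set reachable from src is {src}.
Cut edges: src->node (cap 1). Sum = 1.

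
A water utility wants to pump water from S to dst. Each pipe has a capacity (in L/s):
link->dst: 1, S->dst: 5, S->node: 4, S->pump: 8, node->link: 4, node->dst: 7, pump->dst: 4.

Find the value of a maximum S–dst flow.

Augment S->dst: bottleneck 5. Total 5.
Augment S->node->dst: bottleneck 4. Total 9.
Augment S->pump->dst: bottleneck 4. Total 13.
No augmenting path remains in the residual graph.

13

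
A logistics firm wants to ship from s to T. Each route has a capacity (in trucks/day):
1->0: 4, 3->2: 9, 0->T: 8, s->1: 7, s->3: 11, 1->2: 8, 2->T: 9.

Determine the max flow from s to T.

Augment s->3->2->T: bottleneck 9. Total 9.
Augment s->1->0->T: bottleneck 4. Total 13.
No augmenting path remains in the residual graph.

13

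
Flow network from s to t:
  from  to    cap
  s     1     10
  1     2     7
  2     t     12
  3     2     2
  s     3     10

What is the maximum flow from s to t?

Augment s->1->2->t: bottleneck 7. Total 7.
Augment s->3->2->t: bottleneck 2. Total 9.
No augmenting path remains in the residual graph.

9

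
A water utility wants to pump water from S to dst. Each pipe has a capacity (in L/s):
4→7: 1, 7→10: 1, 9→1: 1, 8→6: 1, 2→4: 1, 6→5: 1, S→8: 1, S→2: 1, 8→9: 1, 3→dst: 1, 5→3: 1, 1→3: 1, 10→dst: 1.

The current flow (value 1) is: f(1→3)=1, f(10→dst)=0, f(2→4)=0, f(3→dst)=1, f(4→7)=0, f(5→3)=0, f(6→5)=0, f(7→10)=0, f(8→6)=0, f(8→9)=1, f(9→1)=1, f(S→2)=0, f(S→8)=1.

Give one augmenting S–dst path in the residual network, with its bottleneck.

Residual along S→2→4→7→10→dst: S→2: 1, 2→4: 1, 4→7: 1, 7→10: 1, 10→dst: 1.
Bottleneck = min = 1.

S→2→4→7→10→dst, bottleneck 1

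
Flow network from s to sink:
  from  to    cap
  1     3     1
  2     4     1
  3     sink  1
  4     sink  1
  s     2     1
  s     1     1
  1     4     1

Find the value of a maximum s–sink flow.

2

Augment s→2→4→sink: bottleneck 1. Total 1.
Augment s→1→3→sink: bottleneck 1. Total 2.
No augmenting path remains in the residual graph.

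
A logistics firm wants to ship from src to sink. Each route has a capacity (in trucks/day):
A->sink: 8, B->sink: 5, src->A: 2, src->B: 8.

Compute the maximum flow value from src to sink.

Augment src->B->sink: bottleneck 5. Total 5.
Augment src->A->sink: bottleneck 2. Total 7.
No augmenting path remains in the residual graph.

7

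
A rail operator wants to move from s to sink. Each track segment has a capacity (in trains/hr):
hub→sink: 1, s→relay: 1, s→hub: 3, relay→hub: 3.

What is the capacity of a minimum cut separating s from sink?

1

Max flow = 1 (via 1 augmenting path).
In the residual at optimum, the set reachable from s is {hub, relay, s}.
Cut edges: hub→sink (cap 1). Sum = 1.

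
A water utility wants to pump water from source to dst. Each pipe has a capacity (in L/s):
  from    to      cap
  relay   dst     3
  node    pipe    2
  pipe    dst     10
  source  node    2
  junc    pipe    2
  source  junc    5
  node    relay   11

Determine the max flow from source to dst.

Augment source→junc→pipe→dst: bottleneck 2. Total 2.
Augment source→node→pipe→dst: bottleneck 2. Total 4.
No augmenting path remains in the residual graph.

4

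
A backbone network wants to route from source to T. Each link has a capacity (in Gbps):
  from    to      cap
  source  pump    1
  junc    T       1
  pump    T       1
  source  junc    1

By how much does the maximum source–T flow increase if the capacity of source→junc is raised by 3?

0

Original max flow = 2.
Even with extra capacity on source→junc, another cut of capacity 2 remains binding.
New max flow = 2. Increase = 0.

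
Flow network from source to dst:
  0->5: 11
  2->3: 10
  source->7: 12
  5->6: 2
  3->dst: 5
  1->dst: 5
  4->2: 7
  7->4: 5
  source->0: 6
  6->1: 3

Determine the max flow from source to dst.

7

Augment source->0->5->6->1->dst: bottleneck 2. Total 2.
Augment source->7->4->2->3->dst: bottleneck 5. Total 7.
No augmenting path remains in the residual graph.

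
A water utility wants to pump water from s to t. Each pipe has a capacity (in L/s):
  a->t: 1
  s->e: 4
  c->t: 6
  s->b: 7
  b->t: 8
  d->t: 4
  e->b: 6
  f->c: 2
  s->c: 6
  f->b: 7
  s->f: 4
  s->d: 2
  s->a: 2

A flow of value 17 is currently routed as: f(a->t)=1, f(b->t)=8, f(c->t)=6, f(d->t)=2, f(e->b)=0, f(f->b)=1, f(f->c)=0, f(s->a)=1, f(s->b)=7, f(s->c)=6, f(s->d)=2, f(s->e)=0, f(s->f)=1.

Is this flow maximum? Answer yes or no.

Residual reachable from s: {a, b, c, e, f, s}; t is not reachable.
Saturated cut: s->d, a->t, c->t, b->t with total capacity 17 = current flow value. Flow is maximum.

Yes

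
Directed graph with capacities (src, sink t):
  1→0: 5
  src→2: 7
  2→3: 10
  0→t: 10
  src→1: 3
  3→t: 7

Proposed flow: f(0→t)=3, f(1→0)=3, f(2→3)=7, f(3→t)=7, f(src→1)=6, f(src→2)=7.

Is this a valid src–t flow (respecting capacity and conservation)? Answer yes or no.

Capacity violated on src→1: flow 6 > capacity 3.

No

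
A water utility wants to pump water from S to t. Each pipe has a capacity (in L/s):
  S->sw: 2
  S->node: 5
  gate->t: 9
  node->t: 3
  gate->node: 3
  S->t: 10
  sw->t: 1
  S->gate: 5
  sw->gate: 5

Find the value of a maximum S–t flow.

20

Augment S->t: bottleneck 10. Total 10.
Augment S->sw->t: bottleneck 1. Total 11.
Augment S->gate->t: bottleneck 5. Total 16.
Augment S->node->t: bottleneck 3. Total 19.
Augment S->sw->gate->t: bottleneck 1. Total 20.
No augmenting path remains in the residual graph.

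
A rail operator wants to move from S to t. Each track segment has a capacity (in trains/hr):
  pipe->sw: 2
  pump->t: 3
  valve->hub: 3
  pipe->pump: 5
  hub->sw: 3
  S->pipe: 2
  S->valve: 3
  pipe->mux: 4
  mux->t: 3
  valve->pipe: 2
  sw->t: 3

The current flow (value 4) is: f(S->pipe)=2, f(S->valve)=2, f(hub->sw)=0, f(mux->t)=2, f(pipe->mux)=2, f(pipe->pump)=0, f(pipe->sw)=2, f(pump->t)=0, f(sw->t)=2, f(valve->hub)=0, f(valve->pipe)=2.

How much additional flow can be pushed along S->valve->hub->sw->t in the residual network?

Residual capacities along the path: S->valve: 1, valve->hub: 3, hub->sw: 3, sw->t: 1.
Minimum is 1.

1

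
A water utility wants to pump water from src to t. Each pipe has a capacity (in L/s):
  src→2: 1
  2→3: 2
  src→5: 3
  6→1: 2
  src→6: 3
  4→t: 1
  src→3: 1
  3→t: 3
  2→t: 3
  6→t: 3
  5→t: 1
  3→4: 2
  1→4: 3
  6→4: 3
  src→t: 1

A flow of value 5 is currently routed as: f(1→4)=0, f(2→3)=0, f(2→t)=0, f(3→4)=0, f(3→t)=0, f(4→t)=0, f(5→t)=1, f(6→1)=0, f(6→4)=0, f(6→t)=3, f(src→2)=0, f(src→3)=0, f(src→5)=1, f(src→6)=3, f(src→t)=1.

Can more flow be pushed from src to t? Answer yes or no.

Yes

Residual path src→2→t has bottleneck 1 > 0.
Pushing 1 along it raises the flow to 6, so the given flow is not maximum.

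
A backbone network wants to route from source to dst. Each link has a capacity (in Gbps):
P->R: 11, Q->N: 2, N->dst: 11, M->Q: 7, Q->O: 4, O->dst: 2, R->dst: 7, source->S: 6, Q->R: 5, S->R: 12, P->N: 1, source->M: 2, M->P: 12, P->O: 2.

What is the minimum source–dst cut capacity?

8

Max flow = 8 (via 2 augmenting paths).
In the residual at optimum, the set reachable from source is {source}.
Cut edges: source->M (cap 2), source->S (cap 6). Sum = 8.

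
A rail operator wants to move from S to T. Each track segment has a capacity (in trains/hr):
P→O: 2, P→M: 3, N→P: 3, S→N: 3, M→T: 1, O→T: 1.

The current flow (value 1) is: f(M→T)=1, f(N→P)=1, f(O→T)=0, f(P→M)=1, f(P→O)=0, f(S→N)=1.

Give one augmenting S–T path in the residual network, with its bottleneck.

S→N→P→O→T, bottleneck 1

Residual along S→N→P→O→T: S→N: 2, N→P: 2, P→O: 2, O→T: 1.
Bottleneck = min = 1.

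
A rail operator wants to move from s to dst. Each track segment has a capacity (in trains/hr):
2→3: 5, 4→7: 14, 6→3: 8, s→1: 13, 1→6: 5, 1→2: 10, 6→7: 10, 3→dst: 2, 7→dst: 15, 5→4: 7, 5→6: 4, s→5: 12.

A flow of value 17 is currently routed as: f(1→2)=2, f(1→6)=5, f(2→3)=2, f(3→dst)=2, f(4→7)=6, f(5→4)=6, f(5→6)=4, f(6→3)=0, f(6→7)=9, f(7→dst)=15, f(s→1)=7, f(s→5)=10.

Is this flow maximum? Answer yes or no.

Yes

Residual reachable from s: {1, 2, 3, 4, 5, 6, 7, s}; dst is not reachable.
Saturated cut: 3→dst, 7→dst with total capacity 17 = current flow value. Flow is maximum.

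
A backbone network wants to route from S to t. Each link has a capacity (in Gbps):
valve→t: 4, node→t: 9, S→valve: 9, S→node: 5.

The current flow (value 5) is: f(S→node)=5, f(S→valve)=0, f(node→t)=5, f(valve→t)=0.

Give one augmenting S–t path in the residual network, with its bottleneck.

S→valve→t, bottleneck 4

Residual along S→valve→t: S→valve: 9, valve→t: 4.
Bottleneck = min = 4.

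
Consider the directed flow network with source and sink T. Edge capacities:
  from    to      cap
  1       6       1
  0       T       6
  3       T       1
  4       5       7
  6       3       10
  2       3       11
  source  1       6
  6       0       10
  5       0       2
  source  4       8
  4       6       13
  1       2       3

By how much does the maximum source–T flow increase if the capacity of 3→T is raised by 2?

Original max flow = 7.
After raising cap(3→T), augmenting paths through that edge carry 2 more units.
New max flow = 9. Increase = 2.

2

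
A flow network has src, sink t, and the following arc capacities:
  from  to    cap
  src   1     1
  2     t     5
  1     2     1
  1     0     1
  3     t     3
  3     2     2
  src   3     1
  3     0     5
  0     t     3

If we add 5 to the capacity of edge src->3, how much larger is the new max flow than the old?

Original max flow = 2.
After raising cap(src->3), augmenting paths through that edge carry 5 more units.
New max flow = 7. Increase = 5.

5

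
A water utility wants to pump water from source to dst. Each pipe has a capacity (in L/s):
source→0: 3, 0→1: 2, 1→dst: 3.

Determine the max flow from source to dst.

Augment source→0→1→dst: bottleneck 2. Total 2.
No augmenting path remains in the residual graph.

2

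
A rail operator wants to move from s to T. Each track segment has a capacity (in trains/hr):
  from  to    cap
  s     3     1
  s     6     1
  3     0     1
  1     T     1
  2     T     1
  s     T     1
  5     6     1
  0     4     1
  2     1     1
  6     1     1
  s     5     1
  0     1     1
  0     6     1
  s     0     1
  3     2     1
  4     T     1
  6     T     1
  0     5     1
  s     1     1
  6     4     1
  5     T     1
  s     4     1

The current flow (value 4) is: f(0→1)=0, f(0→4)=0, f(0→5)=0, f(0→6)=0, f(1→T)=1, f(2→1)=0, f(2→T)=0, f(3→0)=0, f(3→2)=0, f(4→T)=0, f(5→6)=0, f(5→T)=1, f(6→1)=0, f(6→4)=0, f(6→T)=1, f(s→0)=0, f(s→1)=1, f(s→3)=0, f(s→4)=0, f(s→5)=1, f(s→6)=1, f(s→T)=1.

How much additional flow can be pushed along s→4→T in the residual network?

Residual capacities along the path: s→4: 1, 4→T: 1.
Minimum is 1.

1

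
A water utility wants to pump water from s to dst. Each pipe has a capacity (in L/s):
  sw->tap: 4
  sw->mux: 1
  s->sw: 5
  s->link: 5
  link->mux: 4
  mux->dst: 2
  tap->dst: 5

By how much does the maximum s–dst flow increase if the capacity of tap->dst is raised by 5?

0

Original max flow = 6.
Edge tap->dst does not cross the min cut (source side {link, mux, s, sw}), so extra capacity there cannot help.
New max flow = 6. Increase = 0.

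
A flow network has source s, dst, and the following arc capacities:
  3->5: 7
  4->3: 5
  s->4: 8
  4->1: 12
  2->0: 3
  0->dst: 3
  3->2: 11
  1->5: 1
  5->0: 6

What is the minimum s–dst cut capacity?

Max flow = 3 (via 1 augmenting path).
In the residual at optimum, the set reachable from s is {0, 1, 2, 3, 4, 5, s}.
Cut edges: 0->dst (cap 3). Sum = 3.

3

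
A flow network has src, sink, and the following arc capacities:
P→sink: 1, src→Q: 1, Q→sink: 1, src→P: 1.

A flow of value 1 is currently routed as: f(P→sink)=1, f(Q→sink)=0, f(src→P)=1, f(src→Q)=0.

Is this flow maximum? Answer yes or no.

Residual path src→Q→sink has bottleneck 1 > 0.
Pushing 1 along it raises the flow to 2, so the given flow is not maximum.

No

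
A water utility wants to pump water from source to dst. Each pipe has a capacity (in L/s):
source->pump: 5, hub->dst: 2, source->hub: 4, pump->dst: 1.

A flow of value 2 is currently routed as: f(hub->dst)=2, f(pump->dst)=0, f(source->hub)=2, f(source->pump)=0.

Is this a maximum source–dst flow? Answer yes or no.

No

Residual path source->pump->dst has bottleneck 1 > 0.
Pushing 1 along it raises the flow to 3, so the given flow is not maximum.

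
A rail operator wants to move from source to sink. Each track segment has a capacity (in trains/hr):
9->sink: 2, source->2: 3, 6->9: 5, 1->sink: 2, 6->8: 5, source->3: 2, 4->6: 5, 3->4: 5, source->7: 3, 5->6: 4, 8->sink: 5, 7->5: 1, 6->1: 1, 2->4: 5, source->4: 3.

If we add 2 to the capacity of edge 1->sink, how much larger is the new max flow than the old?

0

Original max flow = 6.
Edge 1->sink does not cross the min cut (source side {2, 3, 4, 7, source}), so extra capacity there cannot help.
New max flow = 6. Increase = 0.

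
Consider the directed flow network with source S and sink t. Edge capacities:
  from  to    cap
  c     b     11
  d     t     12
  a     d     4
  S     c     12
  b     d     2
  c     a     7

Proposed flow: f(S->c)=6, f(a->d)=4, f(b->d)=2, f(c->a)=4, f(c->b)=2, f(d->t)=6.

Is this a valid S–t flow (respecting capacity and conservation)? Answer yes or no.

Yes

Every edge has 0 ≤ f(e) ≤ cap(e).
At each intermediate node, inflow equals outflow.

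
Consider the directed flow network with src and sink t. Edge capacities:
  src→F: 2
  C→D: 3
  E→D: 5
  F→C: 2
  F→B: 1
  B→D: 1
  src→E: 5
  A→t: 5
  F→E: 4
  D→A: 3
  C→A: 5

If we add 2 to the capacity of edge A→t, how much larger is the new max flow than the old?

Original max flow = 5.
Edge A→t does not cross the min cut (source side {D, E, src}), so extra capacity there cannot help.
New max flow = 5. Increase = 0.

0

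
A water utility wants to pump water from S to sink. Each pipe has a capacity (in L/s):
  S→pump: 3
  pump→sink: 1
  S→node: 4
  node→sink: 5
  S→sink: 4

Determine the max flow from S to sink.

Augment S→sink: bottleneck 4. Total 4.
Augment S→pump→sink: bottleneck 1. Total 5.
Augment S→node→sink: bottleneck 4. Total 9.
No augmenting path remains in the residual graph.

9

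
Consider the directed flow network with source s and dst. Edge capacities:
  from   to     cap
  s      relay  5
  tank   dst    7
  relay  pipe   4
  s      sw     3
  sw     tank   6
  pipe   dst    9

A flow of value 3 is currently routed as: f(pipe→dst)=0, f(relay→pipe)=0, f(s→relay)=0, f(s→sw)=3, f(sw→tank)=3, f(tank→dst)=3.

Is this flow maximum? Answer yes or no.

No

Residual path s→relay→pipe→dst has bottleneck 4 > 0.
Pushing 4 along it raises the flow to 7, so the given flow is not maximum.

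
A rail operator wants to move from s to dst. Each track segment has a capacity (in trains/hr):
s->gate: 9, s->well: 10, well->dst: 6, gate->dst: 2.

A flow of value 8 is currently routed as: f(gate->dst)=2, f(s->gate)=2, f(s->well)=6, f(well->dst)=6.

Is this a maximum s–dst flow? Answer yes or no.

Residual reachable from s: {gate, s, well}; dst is not reachable.
Saturated cut: gate->dst, well->dst with total capacity 8 = current flow value. Flow is maximum.

Yes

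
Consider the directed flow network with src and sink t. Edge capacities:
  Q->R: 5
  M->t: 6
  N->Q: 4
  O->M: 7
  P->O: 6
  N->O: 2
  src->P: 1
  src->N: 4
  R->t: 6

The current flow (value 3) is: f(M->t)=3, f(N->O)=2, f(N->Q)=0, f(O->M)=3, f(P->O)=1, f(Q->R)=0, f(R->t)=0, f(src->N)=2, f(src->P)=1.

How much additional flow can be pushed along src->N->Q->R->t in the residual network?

Residual capacities along the path: src->N: 2, N->Q: 4, Q->R: 5, R->t: 6.
Minimum is 2.

2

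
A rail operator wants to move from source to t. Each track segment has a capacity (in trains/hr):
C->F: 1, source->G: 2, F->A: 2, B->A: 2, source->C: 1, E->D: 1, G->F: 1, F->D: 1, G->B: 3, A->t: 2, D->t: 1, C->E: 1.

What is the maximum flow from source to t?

Augment source->C->E->D->t: bottleneck 1. Total 1.
Augment source->G->F->A->t: bottleneck 1. Total 2.
Augment source->G->B->A->t: bottleneck 1. Total 3.
No augmenting path remains in the residual graph.

3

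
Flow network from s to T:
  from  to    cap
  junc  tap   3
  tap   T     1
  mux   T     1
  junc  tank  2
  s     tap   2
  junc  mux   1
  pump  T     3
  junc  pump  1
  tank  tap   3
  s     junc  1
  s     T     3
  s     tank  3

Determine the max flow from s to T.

Augment s→T: bottleneck 3. Total 3.
Augment s→tap→T: bottleneck 1. Total 4.
Augment s→junc→mux→T: bottleneck 1. Total 5.
No augmenting path remains in the residual graph.

5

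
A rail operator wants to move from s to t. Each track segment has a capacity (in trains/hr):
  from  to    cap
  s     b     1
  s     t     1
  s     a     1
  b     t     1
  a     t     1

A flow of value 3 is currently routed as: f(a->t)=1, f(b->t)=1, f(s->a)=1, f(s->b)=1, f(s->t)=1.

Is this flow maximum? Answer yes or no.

Residual reachable from s: {s}; t is not reachable.
Saturated cut: s->b, s->a, s->t with total capacity 3 = current flow value. Flow is maximum.

Yes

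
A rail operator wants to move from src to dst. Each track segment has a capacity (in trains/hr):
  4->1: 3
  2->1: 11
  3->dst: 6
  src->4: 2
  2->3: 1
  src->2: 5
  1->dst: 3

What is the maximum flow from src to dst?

4

Augment src->4->1->dst: bottleneck 2. Total 2.
Augment src->2->1->dst: bottleneck 1. Total 3.
Augment src->2->3->dst: bottleneck 1. Total 4.
No augmenting path remains in the residual graph.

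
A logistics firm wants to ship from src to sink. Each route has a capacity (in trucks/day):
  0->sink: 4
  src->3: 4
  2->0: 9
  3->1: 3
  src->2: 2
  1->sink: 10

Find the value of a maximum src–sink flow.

5

Augment src->2->0->sink: bottleneck 2. Total 2.
Augment src->3->1->sink: bottleneck 3. Total 5.
No augmenting path remains in the residual graph.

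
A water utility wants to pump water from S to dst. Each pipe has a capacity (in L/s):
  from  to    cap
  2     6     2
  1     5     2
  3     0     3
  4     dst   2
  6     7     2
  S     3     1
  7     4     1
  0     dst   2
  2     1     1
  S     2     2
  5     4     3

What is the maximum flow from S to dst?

3

Augment S->3->0->dst: bottleneck 1. Total 1.
Augment S->2->1->5->4->dst: bottleneck 1. Total 2.
Augment S->2->6->7->4->dst: bottleneck 1. Total 3.
No augmenting path remains in the residual graph.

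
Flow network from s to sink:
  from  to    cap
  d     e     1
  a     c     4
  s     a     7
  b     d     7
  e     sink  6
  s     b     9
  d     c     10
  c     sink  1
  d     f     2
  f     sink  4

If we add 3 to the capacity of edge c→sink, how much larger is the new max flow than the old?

Original max flow = 4.
After raising cap(c→sink), augmenting paths through that edge carry 3 more units.
New max flow = 7. Increase = 3.

3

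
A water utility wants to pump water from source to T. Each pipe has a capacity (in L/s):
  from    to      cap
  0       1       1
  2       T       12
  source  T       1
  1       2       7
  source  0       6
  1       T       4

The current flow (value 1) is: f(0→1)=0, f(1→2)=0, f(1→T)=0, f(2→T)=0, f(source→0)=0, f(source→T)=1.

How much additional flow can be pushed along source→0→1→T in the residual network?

Residual capacities along the path: source→0: 6, 0→1: 1, 1→T: 4.
Minimum is 1.

1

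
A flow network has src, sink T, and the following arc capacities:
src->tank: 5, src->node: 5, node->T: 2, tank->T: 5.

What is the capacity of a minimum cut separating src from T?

Max flow = 7 (via 2 augmenting paths).
In the residual at optimum, the set reachable from src is {node, src}.
Cut edges: src->tank (cap 5), node->T (cap 2). Sum = 7.

7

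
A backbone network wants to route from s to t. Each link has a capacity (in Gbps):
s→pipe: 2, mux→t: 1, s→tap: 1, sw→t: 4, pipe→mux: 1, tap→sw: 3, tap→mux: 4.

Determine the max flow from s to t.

2

Augment s→pipe→mux→t: bottleneck 1. Total 1.
Augment s→tap→sw→t: bottleneck 1. Total 2.
No augmenting path remains in the residual graph.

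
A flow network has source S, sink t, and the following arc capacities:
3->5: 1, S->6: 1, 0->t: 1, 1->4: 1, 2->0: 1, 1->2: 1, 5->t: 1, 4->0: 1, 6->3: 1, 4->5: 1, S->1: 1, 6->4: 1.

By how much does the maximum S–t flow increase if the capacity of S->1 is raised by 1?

Original max flow = 2.
Even with extra capacity on S->1, another cut of capacity 2 remains binding.
New max flow = 2. Increase = 0.

0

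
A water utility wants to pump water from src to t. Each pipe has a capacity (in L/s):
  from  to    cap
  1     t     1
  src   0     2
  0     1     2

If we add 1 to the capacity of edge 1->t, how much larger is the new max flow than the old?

Original max flow = 1.
After raising cap(1->t), augmenting paths through that edge carry 1 more unit.
New max flow = 2. Increase = 1.

1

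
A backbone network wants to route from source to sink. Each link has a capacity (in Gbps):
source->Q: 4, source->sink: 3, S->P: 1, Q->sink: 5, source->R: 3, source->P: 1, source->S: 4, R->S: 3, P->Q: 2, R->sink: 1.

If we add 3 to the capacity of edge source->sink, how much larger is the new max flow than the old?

3

Original max flow = 9.
After raising cap(source->sink), augmenting paths through that edge carry 3 more units.
New max flow = 12. Increase = 3.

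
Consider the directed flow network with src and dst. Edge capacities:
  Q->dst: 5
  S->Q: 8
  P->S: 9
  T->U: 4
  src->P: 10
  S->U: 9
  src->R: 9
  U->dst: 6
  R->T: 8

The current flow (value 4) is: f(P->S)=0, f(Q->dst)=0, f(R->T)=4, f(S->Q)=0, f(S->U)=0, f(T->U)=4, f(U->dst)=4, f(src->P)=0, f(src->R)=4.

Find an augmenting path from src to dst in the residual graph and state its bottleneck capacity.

Residual along src->P->S->U->dst: src->P: 10, P->S: 9, S->U: 9, U->dst: 2.
Bottleneck = min = 2.

src->P->S->U->dst, bottleneck 2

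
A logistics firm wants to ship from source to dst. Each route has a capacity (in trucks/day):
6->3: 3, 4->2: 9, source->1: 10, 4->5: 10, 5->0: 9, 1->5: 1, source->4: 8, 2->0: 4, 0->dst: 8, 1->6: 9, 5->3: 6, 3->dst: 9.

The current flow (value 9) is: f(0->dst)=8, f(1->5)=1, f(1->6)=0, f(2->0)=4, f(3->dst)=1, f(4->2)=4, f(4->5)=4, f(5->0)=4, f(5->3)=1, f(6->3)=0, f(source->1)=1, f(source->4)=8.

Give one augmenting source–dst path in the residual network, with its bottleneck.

Residual along source->1->6->3->dst: source->1: 9, 1->6: 9, 6->3: 3, 3->dst: 8.
Bottleneck = min = 3.

source->1->6->3->dst, bottleneck 3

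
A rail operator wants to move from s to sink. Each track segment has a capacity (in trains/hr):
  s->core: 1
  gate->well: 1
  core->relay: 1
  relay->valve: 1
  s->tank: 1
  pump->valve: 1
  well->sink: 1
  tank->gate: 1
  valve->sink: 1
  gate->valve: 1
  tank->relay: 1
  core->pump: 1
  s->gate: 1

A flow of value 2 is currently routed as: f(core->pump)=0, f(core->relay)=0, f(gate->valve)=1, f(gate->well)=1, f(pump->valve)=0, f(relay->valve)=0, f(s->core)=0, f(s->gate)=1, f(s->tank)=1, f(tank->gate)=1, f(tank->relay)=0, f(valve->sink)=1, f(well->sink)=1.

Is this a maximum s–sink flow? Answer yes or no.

Residual reachable from s: {core, gate, pump, relay, s, tank, valve}; sink is not reachable.
Saturated cut: gate->well, valve->sink with total capacity 2 = current flow value. Flow is maximum.

Yes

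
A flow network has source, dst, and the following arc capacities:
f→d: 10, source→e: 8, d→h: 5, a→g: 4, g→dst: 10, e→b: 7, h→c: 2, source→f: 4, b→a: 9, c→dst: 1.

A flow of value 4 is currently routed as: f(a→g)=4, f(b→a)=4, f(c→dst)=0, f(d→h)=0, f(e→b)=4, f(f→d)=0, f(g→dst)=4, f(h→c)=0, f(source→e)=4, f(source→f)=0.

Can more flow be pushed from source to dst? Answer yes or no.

Residual path source→f→d→h→c→dst has bottleneck 1 > 0.
Pushing 1 along it raises the flow to 5, so the given flow is not maximum.

Yes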